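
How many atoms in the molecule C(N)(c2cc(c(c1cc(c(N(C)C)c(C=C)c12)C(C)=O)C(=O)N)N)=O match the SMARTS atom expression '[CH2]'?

1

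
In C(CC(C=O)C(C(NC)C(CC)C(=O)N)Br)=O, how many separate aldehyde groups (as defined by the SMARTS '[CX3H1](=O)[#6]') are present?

2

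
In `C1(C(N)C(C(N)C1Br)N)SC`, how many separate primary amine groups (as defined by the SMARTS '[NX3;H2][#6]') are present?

3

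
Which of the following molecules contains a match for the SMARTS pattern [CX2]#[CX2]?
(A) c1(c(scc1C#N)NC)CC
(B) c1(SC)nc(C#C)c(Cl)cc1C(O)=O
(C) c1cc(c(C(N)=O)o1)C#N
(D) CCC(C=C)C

B

[CX2]#[CX2] describes a carbon-carbon triple bond (an alkyne).
(A) has a nitrile (-C#N) but the triple bond is C#N, not C#C.
(B) contains an ethynyl group (-C#CH), which satisfies every atom and bond constraint.
(C) has a nitrile (-C#N) but the triple bond is C#N, not C#C.
(D) has a vinyl group (-CH=CH2) but the C=C is a double bond; both carbons are CX3, not CX2.
So the answer is (B).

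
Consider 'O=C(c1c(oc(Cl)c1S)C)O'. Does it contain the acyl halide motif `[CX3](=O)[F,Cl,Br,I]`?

No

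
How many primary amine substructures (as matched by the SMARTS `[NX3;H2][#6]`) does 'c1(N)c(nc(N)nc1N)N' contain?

4

[NX3;H2][#6] is the SMARTS for a primary amine: a trivalent nitrogen with two H attached to carbon.
The molecule carries 4 separate instances of a primary amino group (-NH2) meeting every constraint; each maps to a distinct set of atoms, giving 4 matches.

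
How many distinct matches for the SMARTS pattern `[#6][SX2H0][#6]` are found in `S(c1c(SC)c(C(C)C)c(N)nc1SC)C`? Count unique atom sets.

3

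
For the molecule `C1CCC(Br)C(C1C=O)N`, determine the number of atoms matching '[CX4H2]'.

The query [CX4H2] means: sp3 carbon (X4) with exactly two hydrogens.
Check the 10 heavy atoms by environment: 3× C (H1, X4) → no; 3× C (H2, X4) → match; 1× N (H2, X3) → no; 1× C (H1, X3) → no; 1× O (H0, X1) → no; 1× Br (H0, X1) → no.
That gives 3 matching atoms.

3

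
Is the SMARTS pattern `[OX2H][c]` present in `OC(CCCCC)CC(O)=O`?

No

The pattern [OX2H][c] describes a hydroxyl oxygen attached to an aromatic carbon — a phenol.
The closest candidate here is a hydroxyl group (-OH), but the -OH is on an aliphatic carbon, not an aromatic c. No other fragment satisfies the full query, so there is no match.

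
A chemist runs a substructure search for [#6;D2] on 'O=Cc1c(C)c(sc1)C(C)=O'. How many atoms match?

2

The query [#6;D2] means: any carbon bonded to exactly two heavy atoms.
Check the 11 heavy atoms by environment: 1× s (aromatic, D2) → no; 3× c (aromatic, D3) → no; 1× c (aromatic, D2) → match; 1× C (D2) → match; 2× O (D1) → no; 1× C (D3) → no; 2× C (D1) → no.
Summing the matching environments: 1 + 1 = 2 matching atoms.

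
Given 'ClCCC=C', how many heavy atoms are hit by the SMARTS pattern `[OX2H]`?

The query [OX2H] means: aliphatic oxygen with two connections, one of which is H — an -OH oxygen.
Check the 5 heavy atoms by environment: 2× C (H2, X4) → no; 1× Cl (H0, X1) → no; 1× C (H1, X3) → no; 1× C (H2, X3) → no.
No environment satisfies the query, so 0 matching atoms.

0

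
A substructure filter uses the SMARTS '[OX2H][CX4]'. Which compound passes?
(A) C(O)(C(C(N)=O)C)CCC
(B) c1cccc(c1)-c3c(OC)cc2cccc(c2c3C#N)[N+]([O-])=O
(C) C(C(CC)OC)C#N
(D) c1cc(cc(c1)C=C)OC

A

[OX2H][CX4] describes a hydroxyl oxygen bound to an sp3 (X4) carbon (an aliphatic alcohol).
(A) contains a hydroxyl group (-OH), which satisfies every atom and bond constraint.
(B) has a methoxy ether (-OCH3) but the oxygen has H0 (ether), not H1.
(C) has a methoxy ether (-OCH3) but the oxygen has H0 (ether), not H1.
(D) has a methoxy ether (-OCH3) but the oxygen has H0 (ether), not H1.
So the answer is (A).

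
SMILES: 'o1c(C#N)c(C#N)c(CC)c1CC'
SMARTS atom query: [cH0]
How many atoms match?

The query [cH0] means: aromatic carbon with no attached hydrogen (substituted or ring-fusion).
Check the 13 heavy atoms by environment: 1× o (aromatic, H0) → no; 4× c (aromatic, H0) → match; 2× C (H0) → no; 2× N (H0) → no; 2× C (H2) → no; 2× C (H3) → no.
That gives 4 matching atoms.

4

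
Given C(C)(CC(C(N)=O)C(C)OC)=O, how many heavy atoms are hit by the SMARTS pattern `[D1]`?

6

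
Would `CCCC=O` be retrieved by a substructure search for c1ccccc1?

The pattern c1ccccc1 describes six aromatic carbons in a ring — a benzene ring.
The closest candidate here is a methyl group (-CH3), but no six-membered all-carbon aromatic ring is present. No other fragment satisfies the full query, so there is no match.

No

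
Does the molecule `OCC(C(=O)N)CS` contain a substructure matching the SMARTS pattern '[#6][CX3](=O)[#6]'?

No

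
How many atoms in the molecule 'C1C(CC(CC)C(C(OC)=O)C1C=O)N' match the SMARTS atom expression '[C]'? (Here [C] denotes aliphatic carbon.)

11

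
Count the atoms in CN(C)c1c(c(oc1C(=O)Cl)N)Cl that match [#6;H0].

5

The query [#6;H0] means: any carbon with no attached hydrogen.
Check the 13 heavy atoms by environment: 1× o (aromatic, H0) → no; 4× c (aromatic, H0) → match; 2× Cl (H0) → no; 1× N (H2) → no; 1× C (H0) → match; 1× O (H0) → no; 1× N (H0) → no; 2× C (H3) → no.
Summing the matching environments: 4 + 1 = 5 matching atoms.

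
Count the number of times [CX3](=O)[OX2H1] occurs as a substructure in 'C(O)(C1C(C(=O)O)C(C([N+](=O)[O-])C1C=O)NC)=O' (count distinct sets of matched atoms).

[CX3](=O)[OX2H1] is the SMARTS for a carboxylic acid: an sp2 carbon double-bonded to O and single-bonded to an -OH oxygen.
The molecule carries 2 separate instances of a carboxylic acid group (-C(=O)OH) meeting every constraint; each maps to a distinct set of atoms, giving 2 matches.

2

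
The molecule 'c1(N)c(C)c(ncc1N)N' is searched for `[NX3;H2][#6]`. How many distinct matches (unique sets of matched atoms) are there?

3

[NX3;H2][#6] is the SMARTS for a primary amine: a trivalent nitrogen with two H attached to carbon.
The molecule carries 3 separate instances of a primary amino group (-NH2) meeting every constraint; each maps to a distinct set of atoms, giving 3 matches.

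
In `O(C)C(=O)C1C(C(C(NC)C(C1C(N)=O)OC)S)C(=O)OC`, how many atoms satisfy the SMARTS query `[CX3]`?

The query [CX3] means: C with X3: aliphatic carbon with exactly 3 total connections.
Check the 22 heavy atoms by environment: 10× C (X4) → no; 3× C (X3) → match; 3× O (X1) → no; 3× O (X2) → no; 2× N (X3) → no; 1× S (X2) → no.
That gives 3 matching atoms.

3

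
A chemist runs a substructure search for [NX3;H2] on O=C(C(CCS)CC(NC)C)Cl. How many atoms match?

0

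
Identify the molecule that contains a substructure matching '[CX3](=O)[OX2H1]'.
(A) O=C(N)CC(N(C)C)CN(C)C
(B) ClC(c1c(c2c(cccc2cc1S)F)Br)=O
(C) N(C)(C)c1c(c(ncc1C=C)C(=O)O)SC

[CX3](=O)[OX2H1] describes an sp2 carbon double-bonded to O and single-bonded to an -OH oxygen (a carboxylic acid).
(A) has a primary amide (-C(=O)NH2) but the carbonyl is bonded to N, not to an -OH oxygen.
(B) has an acyl chloride (-C(=O)Cl) but the carbonyl is bonded to Cl, not to an -OH oxygen.
(C) contains a carboxylic acid group (-C(=O)OH), which satisfies every atom and bond constraint.
So the answer is (C).

C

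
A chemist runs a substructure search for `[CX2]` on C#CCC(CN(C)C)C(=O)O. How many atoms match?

2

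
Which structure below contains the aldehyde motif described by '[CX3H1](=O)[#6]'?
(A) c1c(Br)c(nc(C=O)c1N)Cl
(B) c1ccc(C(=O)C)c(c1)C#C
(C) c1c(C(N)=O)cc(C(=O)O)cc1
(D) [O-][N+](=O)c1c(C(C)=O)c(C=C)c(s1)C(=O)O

A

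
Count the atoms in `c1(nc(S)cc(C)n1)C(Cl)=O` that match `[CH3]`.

The query [CH3] means: aliphatic carbon with exactly three hydrogens.
Check the 11 heavy atoms by environment: 2× n (aromatic, H0) → no; 3× c (aromatic, H0) → no; 1× c (aromatic, H1) → no; 1× C (H3) → match; 1× C (H0) → no; 1× O (H0) → no; 1× Cl (H0) → no; 1× S (H1) → no.
That gives 1 matching atom.

1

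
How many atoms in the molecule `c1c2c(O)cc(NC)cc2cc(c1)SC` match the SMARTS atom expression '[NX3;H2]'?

0

The query [NX3;H2] means: aliphatic N with 3 total connections, two of them H — an -NH2 nitrogen (amine or amide).
Check the 15 heavy atoms by environment: 5× c (aromatic, H0, X3) → no; 5× c (aromatic, H1, X3) → no; 1× O (H1, X2) → no; 1× S (H0, X2) → no; 2× C (H3, X4) → no; 1× N (H1, X3) → no.
No environment satisfies the query, so 0 matching atoms.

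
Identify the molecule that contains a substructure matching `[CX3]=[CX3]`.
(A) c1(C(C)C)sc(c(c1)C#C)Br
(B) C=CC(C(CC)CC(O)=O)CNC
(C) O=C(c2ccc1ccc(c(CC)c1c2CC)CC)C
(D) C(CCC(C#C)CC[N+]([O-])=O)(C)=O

B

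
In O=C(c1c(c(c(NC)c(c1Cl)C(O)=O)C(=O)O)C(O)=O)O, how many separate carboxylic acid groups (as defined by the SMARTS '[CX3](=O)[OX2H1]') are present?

4

[CX3](=O)[OX2H1] is the SMARTS for a carboxylic acid: an sp2 carbon double-bonded to O and single-bonded to an -OH oxygen.
The molecule carries 4 separate instances of a carboxylic acid group (-C(=O)OH) meeting every constraint; each maps to a distinct set of atoms, giving 4 matches.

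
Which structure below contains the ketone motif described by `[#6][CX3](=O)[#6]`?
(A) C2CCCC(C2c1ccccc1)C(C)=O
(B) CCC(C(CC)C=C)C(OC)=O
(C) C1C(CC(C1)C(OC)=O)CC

[#6][CX3](=O)[#6] describes a carbonyl carbon (no H) flanked by two carbons (a ketone).
(A) contains an acetyl/ketone group (-C(=O)CH3), which satisfies every atom and bond constraint.
(B) has a methyl-ester group (-C(=O)OCH3) but one neighbour of the carbonyl carbon is O, not C.
(C) has a methyl-ester group (-C(=O)OCH3) but one neighbour of the carbonyl carbon is O, not C.
So the answer is (A).

A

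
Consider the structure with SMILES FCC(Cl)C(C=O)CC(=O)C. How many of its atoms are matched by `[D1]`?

5

The query [D1] means: atom with exactly one heavy-atom neighbour (degree 1).
Check the 11 heavy atoms by environment: 3× C (D2) → no; 3× C (D3) → no; 2× O (D1) → match; 1× C (D1) → match; 1× F (D1) → match; 1× Cl (D1) → match.
Summing the matching environments: 2 + 1 + 1 + 1 = 5 matching atoms.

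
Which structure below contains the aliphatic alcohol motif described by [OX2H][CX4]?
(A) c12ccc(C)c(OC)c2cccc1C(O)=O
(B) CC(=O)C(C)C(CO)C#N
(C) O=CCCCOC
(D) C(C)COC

B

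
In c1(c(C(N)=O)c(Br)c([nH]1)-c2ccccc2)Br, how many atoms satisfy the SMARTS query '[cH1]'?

5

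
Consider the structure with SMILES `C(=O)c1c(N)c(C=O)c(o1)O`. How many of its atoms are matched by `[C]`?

2

The query [C] means: uppercase C matches aliphatic (non-aromatic) carbon only.
Check the 11 heavy atoms by environment: 1× o (aromatic) → no; 4× c (aromatic) → no; 1× N → no; 3× O → no; 2× C → match.
That gives 2 matching atoms.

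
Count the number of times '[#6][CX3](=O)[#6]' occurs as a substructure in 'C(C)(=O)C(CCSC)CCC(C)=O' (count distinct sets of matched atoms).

2

[#6][CX3](=O)[#6] is the SMARTS for a ketone: a carbonyl carbon (no H) flanked by two carbons.
The molecule carries 2 separate instances of an acetyl/ketone group (-C(=O)CH3) meeting every constraint; each maps to a distinct set of atoms, giving 2 matches.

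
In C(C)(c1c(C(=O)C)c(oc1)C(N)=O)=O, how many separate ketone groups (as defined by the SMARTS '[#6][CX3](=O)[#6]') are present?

[#6][CX3](=O)[#6] is the SMARTS for a ketone: a carbonyl carbon (no H) flanked by two carbons.
The molecule carries 2 separate instances of an acetyl/ketone group (-C(=O)CH3) meeting every constraint; each maps to a distinct set of atoms, giving 2 matches.

2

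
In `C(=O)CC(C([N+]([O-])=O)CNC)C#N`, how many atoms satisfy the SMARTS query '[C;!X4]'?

The query [C;!X4] means: aliphatic carbon that does not have four total connections.
Check the 13 heavy atoms by environment: 5× C (X4) → no; 1× C (X2) → match; 1× N (X1) → no; 1× C (X3) → match; 2× O (X1) → no; 1× N (X3) → no; 1× N (charge +1, X3) → no; 1× O (charge -1, X1) → no.
Summing the matching environments: 1 + 1 = 2 matching atoms.

2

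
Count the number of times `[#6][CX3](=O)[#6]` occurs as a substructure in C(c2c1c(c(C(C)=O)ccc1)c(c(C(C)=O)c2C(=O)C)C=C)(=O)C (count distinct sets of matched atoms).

4

[#6][CX3](=O)[#6] is the SMARTS for a ketone: a carbonyl carbon (no H) flanked by two carbons.
The molecule carries 4 separate instances of an acetyl/ketone group (-C(=O)CH3) meeting every constraint; each maps to a distinct set of atoms, giving 4 matches.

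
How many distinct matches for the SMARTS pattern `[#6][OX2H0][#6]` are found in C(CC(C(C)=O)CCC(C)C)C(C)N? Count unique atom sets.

[#6][OX2H0][#6] is the SMARTS for an ether: an aliphatic oxygen bridging two carbons with no H on the oxygen.
No fragment in the molecule satisfies every constraint, giving 0 matches.

0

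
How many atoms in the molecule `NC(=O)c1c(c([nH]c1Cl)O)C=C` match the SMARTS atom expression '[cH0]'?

4

The query [cH0] means: aromatic carbon with no attached hydrogen (substituted or ring-fusion).
Check the 12 heavy atoms by environment: 1× n (aromatic, H1) → no; 4× c (aromatic, H0) → match; 1× C (H0) → no; 1× O (H0) → no; 1× N (H2) → no; 1× Cl (H0) → no; 1× C (H1) → no; 1× C (H2) → no; 1× O (H1) → no.
That gives 4 matching atoms.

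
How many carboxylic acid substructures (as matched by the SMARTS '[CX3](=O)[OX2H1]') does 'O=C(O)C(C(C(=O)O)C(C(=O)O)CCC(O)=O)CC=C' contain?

[CX3](=O)[OX2H1] is the SMARTS for a carboxylic acid: an sp2 carbon double-bonded to O and single-bonded to an -OH oxygen.
The molecule carries 4 separate instances of a carboxylic acid group (-C(=O)OH) meeting every constraint; each maps to a distinct set of atoms, giving 4 matches.

4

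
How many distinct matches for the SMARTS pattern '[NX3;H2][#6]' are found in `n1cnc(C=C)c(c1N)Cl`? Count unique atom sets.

1

[NX3;H2][#6] is the SMARTS for a primary amine: a trivalent nitrogen with two H attached to carbon.
Exactly one fragment in the molecule meets all constraints, giving 1 match.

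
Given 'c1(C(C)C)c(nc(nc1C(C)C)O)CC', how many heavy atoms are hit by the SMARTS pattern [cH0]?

4

The query [cH0] means: aromatic carbon with no attached hydrogen (substituted or ring-fusion).
Check the 15 heavy atoms by environment: 2× n (aromatic, H0) → no; 4× c (aromatic, H0) → match; 1× O (H1) → no; 2× C (H1) → no; 5× C (H3) → no; 1× C (H2) → no.
That gives 4 matching atoms.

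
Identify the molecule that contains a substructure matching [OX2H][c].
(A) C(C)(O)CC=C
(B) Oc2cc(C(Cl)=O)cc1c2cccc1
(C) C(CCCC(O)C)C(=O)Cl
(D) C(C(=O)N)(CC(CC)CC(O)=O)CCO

[OX2H][c] describes a hydroxyl oxygen attached to an aromatic carbon (a phenol).
(A) has a hydroxyl group (-OH) but the -OH is on an aliphatic carbon, not an aromatic c.
(B) contains a hydroxyl group (-OH), which satisfies every atom and bond constraint.
(C) has a hydroxyl group (-OH) but the -OH is on an aliphatic carbon, not an aromatic c.
(D) has a hydroxyl group (-OH) but the -OH is on an aliphatic carbon, not an aromatic c.
So the answer is (B).

B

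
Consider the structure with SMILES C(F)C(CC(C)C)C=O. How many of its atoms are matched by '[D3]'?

2

The query [D3] means: atom with exactly three heavy-atom neighbours.
Check the 9 heavy atoms by environment: 3× C (D2) → no; 2× C (D3) → match; 1× F (D1) → no; 1× O (D1) → no; 2× C (D1) → no.
That gives 2 matching atoms.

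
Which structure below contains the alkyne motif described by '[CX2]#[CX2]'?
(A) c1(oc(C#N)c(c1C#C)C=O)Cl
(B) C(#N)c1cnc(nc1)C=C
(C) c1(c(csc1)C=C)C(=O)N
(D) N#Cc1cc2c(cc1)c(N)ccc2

A

[CX2]#[CX2] describes a carbon-carbon triple bond (an alkyne).
(A) contains an ethynyl group (-C#CH), which satisfies every atom and bond constraint.
(B) has a nitrile (-C#N) but the triple bond is C#N, not C#C.
(C) has a vinyl group (-CH=CH2) but the C=C is a double bond; both carbons are CX3, not CX2.
(D) has a nitrile (-C#N) but the triple bond is C#N, not C#C.
So the answer is (A).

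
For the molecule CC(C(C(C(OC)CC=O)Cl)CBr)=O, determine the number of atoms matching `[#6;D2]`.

3

The query [#6;D2] means: any carbon bonded to exactly two heavy atoms.
Check the 14 heavy atoms by environment: 3× C (D2) → match; 4× C (D3) → no; 1× O (D2) → no; 2× C (D1) → no; 1× Br (D1) → no; 1× Cl (D1) → no; 2× O (D1) → no.
That gives 3 matching atoms.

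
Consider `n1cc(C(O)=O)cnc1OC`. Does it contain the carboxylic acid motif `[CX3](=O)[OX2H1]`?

Yes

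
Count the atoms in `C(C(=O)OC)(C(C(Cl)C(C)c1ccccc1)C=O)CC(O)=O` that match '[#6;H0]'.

3

Check the 22 heavy atoms by environment: 1× C (H2) → no; 5× C (H1) → no; 2× C (H3) → no; 1× c (aromatic, H0) → match; 5× c (aromatic, H1) → no; 4× O (H0) → no; 2× C (H0) → match; 1× O (H1) → no; 1× Cl (H0) → no.
Summing the matching environments: 1 + 2 = 3 matching atoms.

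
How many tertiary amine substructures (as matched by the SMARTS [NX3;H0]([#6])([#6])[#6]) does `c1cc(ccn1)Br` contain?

[NX3;H0]([#6])([#6])[#6] is the SMARTS for a tertiary amine: a trivalent nitrogen with no H, bonded to three carbons.
No fragment in the molecule satisfies every constraint, giving 0 matches.

0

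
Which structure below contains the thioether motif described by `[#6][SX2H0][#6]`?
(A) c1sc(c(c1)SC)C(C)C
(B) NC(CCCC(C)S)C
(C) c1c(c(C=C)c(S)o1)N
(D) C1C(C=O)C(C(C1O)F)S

A

[#6][SX2H0][#6] describes an aliphatic sulfur bridging two carbons with no H on the sulfur (a thioether).
(A) contains a methylthio ether (-SCH3), which satisfies every atom and bond constraint.
(B) has a thiol (-SH) but the sulfur has H1, not H0 bridging two carbons.
(C) has a thiol (-SH) but the sulfur has H1, not H0 bridging two carbons.
(D) has a thiol (-SH) but the sulfur has H1, not H0 bridging two carbons.
So the answer is (A).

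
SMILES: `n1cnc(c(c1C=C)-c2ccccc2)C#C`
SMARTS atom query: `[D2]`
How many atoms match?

10

The query [D2] means: atom with exactly two heavy-atom neighbours.
Check the 16 heavy atoms by environment: 2× n (aromatic, D2) → match; 6× c (aromatic, D2) → match; 4× c (aromatic, D3) → no; 2× C (D2) → match; 2× C (D1) → no.
Summing the matching environments: 2 + 6 + 2 = 10 matching atoms.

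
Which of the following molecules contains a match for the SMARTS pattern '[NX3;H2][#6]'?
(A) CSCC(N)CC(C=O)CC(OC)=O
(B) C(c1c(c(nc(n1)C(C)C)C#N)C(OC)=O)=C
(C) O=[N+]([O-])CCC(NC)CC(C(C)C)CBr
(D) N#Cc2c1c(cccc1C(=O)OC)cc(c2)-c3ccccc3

A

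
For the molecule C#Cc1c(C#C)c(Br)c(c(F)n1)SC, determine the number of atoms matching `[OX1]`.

The query [OX1] means: aliphatic oxygen with one total connection — typically a carbonyl =O or an oxide.
Check the 14 heavy atoms by environment: 1× n (aromatic, X2) → no; 5× c (aromatic, X3) → no; 4× C (X2) → no; 1× F (X1) → no; 1× S (X2) → no; 1× C (X4) → no; 1× Br (X1) → no.
No environment satisfies the query, so 0 matching atoms.

0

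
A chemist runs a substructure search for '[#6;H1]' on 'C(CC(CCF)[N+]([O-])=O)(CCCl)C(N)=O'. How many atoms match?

The query [#6;H1] means: any carbon bearing exactly one hydrogen.
Check the 15 heavy atoms by environment: 5× C (H2) → no; 2× C (H1) → match; 1× N (charge +1, H0) → no; 1× O (charge -1, H0) → no; 2× O (H0) → no; 1× C (H0) → no; 1× N (H2) → no; 1× F (H0) → no; 1× Cl (H0) → no.
That gives 2 matching atoms.

2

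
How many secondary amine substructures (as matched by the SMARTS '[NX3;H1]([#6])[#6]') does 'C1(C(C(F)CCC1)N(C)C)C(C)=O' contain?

[NX3;H1]([#6])[#6] is the SMARTS for a secondary amine: a trivalent nitrogen with one H, bonded to two carbons.
The molecule has a dimethylamino group (-N(CH3)2), but the nitrogen has H0, not H1; nothing else fits, so there are 0 matches.

0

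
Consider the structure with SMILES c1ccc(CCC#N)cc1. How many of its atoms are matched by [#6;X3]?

Check the 10 heavy atoms by environment: 2× C (X4) → no; 6× c (aromatic, X3) → match; 1× C (X2) → no; 1× N (X1) → no.
That gives 6 matching atoms.

6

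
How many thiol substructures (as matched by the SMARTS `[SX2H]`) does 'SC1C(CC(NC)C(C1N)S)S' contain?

[SX2H] is the SMARTS for a thiol: an aliphatic sulfur with two connections, one being H.
The molecule carries 3 separate instances of a thiol (-SH) meeting every constraint; each maps to a distinct set of atoms, giving 3 matches.

3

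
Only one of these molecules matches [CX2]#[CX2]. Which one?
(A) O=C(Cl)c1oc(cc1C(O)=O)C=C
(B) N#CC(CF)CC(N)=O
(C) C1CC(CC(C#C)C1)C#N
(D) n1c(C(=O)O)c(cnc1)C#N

[CX2]#[CX2] describes a carbon-carbon triple bond (an alkyne).
(A) has a vinyl group (-CH=CH2) but the C=C is a double bond; both carbons are CX3, not CX2.
(B) has a nitrile (-C#N) but the triple bond is C#N, not C#C.
(C) contains an ethynyl group (-C#CH), which satisfies every atom and bond constraint.
(D) has a nitrile (-C#N) but the triple bond is C#N, not C#C.
So the answer is (C).

C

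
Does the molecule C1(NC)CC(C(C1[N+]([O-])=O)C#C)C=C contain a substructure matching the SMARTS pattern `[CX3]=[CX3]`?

The pattern [CX3]=[CX3] describes a non-aromatic C=C double bond between two sp2 carbons — an alkene.
The molecule carries a vinyl group (-CH=CH2), whose atoms satisfy every constraint of the query, so the pattern matches.

Yes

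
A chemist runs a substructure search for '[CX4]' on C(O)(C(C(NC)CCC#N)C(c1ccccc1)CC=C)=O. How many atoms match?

Check the 21 heavy atoms by environment: 7× C (X4) → match; 6× c (aromatic, X3) → no; 1× N (X3) → no; 1× C (X2) → no; 1× N (X1) → no; 3× C (X3) → no; 1× O (X1) → no; 1× O (X2) → no.
That gives 7 matching atoms.

7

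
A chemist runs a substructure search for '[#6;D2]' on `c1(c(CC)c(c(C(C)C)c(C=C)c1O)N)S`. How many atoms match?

Check the 16 heavy atoms by environment: 6× c (aromatic, D3) → no; 1× N (D1) → no; 2× C (D2) → match; 4× C (D1) → no; 1× C (D3) → no; 1× S (D1) → no; 1× O (D1) → no.
That gives 2 matching atoms.

2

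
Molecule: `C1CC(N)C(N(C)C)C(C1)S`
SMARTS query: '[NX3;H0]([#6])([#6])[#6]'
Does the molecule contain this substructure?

Yes

The pattern [NX3;H0]([#6])([#6])[#6] describes a trivalent nitrogen with no H, bonded to three carbons — a tertiary amine.
The molecule carries a dimethylamino group (-N(CH3)2), whose atoms satisfy every constraint of the query, so the pattern matches.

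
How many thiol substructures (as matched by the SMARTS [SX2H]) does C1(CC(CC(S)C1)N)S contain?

[SX2H] is the SMARTS for a thiol: an aliphatic sulfur with two connections, one being H.
The molecule carries 2 separate instances of a thiol (-SH) meeting every constraint; each maps to a distinct set of atoms, giving 2 matches.

2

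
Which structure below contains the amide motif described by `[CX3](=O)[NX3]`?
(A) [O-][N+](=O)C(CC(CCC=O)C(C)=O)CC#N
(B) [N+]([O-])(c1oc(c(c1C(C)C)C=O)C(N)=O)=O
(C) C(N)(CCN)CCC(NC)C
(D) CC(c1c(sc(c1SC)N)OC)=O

B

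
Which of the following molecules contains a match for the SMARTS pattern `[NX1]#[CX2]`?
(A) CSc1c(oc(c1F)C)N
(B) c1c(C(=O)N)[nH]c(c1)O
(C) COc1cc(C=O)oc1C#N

C

[NX1]#[CX2] describes a nitrogen triple-bonded to a two-connected carbon (a nitrile).
(A) has a primary amino group (-NH2) but the nitrogen is NX3 (three connections), not NX1 triple-bonded.
(B) has a primary amide (-C(=O)NH2) but the nitrogen is NX3, not NX1.
(C) contains a nitrile (-C#N), which satisfies every atom and bond constraint.
So the answer is (C).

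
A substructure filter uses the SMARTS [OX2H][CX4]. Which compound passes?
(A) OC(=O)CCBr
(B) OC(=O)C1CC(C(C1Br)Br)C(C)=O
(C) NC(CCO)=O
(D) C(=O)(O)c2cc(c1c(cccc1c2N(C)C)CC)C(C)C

C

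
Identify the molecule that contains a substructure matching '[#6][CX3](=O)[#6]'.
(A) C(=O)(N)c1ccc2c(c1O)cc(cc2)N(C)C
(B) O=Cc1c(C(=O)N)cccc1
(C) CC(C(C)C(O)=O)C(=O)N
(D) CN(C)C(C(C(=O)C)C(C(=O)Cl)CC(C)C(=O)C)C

D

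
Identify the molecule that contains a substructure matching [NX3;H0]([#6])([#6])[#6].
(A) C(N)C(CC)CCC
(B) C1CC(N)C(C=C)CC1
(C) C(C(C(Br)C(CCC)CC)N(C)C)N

[NX3;H0]([#6])([#6])[#6] describes a trivalent nitrogen with no H, bonded to three carbons (a tertiary amine).
(A) has a primary amino group (-NH2) but the nitrogen has H2, not H0 with three carbons.
(B) has a primary amino group (-NH2) but the nitrogen has H2, not H0 with three carbons.
(C) contains a dimethylamino group (-N(CH3)2), which satisfies every atom and bond constraint.
So the answer is (C).

C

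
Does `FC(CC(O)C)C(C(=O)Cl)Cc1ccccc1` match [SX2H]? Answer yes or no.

The pattern [SX2H] describes an aliphatic sulfur with two connections, one being H — a thiol.
The closest candidate here is a hydroxyl group (-OH), but it is an -OH, not an -SH. No other fragment satisfies the full query, so there is no match.

No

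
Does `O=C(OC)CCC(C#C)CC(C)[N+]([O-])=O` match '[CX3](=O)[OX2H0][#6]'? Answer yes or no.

The pattern [CX3](=O)[OX2H0][#6] describes a carbonyl carbon bonded to an oxygen that is itself bonded to carbon (no H on that O) — an ester.
The molecule carries a methyl-ester group (-C(=O)OCH3), whose atoms satisfy every constraint of the query, so the pattern matches.

Yes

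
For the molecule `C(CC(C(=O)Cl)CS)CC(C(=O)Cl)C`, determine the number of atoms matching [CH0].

2

Check the 14 heavy atoms by environment: 4× C (H2) → no; 2× C (H1) → no; 1× C (H3) → no; 2× C (H0) → match; 2× O (H0) → no; 2× Cl (H0) → no; 1× S (H1) → no.
That gives 2 matching atoms.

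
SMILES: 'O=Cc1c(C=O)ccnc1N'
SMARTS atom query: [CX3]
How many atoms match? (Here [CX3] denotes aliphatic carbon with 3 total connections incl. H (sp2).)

The query [CX3] means: C with X3: aliphatic carbon with exactly 3 total connections.
Check the 11 heavy atoms by environment: 1× n (aromatic, X2) → no; 5× c (aromatic, X3) → no; 2× C (X3) → match; 2× O (X1) → no; 1× N (X3) → no.
That gives 2 matching atoms.

2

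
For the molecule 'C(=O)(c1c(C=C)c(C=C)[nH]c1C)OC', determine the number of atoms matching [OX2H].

0

The query [OX2H] means: aliphatic oxygen with two connections, one of which is H — an -OH oxygen.
Check the 14 heavy atoms by environment: 1× n (aromatic, H1, X3) → no; 4× c (aromatic, H0, X3) → no; 2× C (H3, X4) → no; 1× C (H0, X3) → no; 1× O (H0, X1) → no; 1× O (H0, X2) → no; 2× C (H1, X3) → no; 2× C (H2, X3) → no.
No environment satisfies the query, so 0 matching atoms.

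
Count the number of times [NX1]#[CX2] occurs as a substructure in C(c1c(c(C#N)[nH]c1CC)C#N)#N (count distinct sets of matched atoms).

[NX1]#[CX2] is the SMARTS for a nitrile: a nitrogen triple-bonded to a two-connected carbon.
The molecule carries 3 separate instances of a nitrile (-C#N) meeting every constraint; each maps to a distinct set of atoms, giving 3 matches.

3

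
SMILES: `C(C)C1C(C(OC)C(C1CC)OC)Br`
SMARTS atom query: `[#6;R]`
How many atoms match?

The query [#6;R] means: carbon that is part of a ring.
Check the 14 heavy atoms by environment: 5× C (in 5-ring) → match; 6× C (acyclic) → no; 1× Br (acyclic) → no; 2× O (acyclic) → no.
That gives 5 matching atoms.

5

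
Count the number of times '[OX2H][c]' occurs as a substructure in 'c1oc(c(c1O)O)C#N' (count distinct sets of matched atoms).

[OX2H][c] is the SMARTS for a phenol: a hydroxyl oxygen attached to an aromatic carbon.
The molecule carries 2 separate instances of a hydroxyl group (-OH) meeting every constraint; each maps to a distinct set of atoms, giving 2 matches.

2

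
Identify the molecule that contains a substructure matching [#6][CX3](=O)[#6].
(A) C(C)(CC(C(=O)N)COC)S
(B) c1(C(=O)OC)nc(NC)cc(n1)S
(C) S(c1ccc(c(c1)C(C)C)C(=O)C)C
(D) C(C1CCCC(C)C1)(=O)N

C

[#6][CX3](=O)[#6] describes a carbonyl carbon (no H) flanked by two carbons (a ketone).
(A) has a primary amide (-C(=O)NH2) but one neighbour of the carbonyl carbon is N, not C.
(B) has a methyl-ester group (-C(=O)OCH3) but one neighbour of the carbonyl carbon is O, not C.
(C) contains an acetyl/ketone group (-C(=O)CH3), which satisfies every atom and bond constraint.
(D) has a primary amide (-C(=O)NH2) but one neighbour of the carbonyl carbon is N, not C.
So the answer is (C).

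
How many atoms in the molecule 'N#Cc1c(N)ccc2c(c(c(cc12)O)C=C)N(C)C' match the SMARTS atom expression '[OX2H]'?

The query [OX2H] means: aliphatic oxygen with two connections, one of which is H — an -OH oxygen.
Check the 19 heavy atoms by environment: 7× c (aromatic, H0, X3) → no; 3× c (aromatic, H1, X3) → no; 1× N (H2, X3) → no; 1× C (H0, X2) → no; 1× N (H0, X1) → no; 1× N (H0, X3) → no; 2× C (H3, X4) → no; 1× C (H1, X3) → no; 1× C (H2, X3) → no; 1× O (H1, X2) → match.
That gives 1 matching atom.

1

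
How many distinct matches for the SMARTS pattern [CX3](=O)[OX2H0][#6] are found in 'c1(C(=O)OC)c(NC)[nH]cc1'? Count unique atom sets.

[CX3](=O)[OX2H0][#6] is the SMARTS for an ester: a carbonyl carbon bonded to an oxygen that is itself bonded to carbon (no H on that O).
Exactly one fragment in the molecule meets all constraints, giving 1 match.

1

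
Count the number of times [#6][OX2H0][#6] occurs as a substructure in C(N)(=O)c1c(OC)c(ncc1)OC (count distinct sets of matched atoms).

2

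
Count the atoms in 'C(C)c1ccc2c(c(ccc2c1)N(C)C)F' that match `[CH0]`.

The query [CH0] means: aliphatic carbon with no attached hydrogen.
Check the 16 heavy atoms by environment: 5× c (aromatic, H0) → no; 5× c (aromatic, H1) → no; 1× N (H0) → no; 3× C (H3) → no; 1× C (H2) → no; 1× F (H0) → no.
No environment satisfies the query, so 0 matching atoms.

0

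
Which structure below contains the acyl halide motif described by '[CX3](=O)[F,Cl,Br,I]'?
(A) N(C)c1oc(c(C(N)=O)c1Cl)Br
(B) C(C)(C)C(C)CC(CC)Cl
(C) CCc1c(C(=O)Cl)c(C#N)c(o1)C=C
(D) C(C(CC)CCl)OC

[CX3](=O)[F,Cl,Br,I] describes a carbonyl carbon bonded to a halogen (an acyl halide).
(A) has a chloro substituent but the Cl is not on a carbonyl carbon.
(B) has a chloro substituent but the Cl is not on a carbonyl carbon.
(C) contains an acyl chloride (-C(=O)Cl), which satisfies every atom and bond constraint.
(D) has a chloro substituent but the Cl is not on a carbonyl carbon.
So the answer is (C).

C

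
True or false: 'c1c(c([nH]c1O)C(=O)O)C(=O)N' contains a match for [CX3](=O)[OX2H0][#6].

The pattern [CX3](=O)[OX2H0][#6] describes a carbonyl carbon bonded to an oxygen that is itself bonded to carbon (no H on that O) — an ester.
The closest candidate here is a carboxylic acid group (-C(=O)OH), but the singly-bonded O carries H (OX2H1, not H0). No other fragment satisfies the full query, so there is no match.

False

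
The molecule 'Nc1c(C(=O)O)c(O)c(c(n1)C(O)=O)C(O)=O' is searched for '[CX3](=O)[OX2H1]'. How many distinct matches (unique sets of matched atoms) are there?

3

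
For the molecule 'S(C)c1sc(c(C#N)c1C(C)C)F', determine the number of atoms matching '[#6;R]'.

4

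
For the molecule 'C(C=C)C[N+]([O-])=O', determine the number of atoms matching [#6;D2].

3

The query [#6;D2] means: any carbon bonded to exactly two heavy atoms.
Check the 7 heavy atoms by environment: 3× C (D2) → match; 1× C (D1) → no; 1× N (charge +1, D3) → no; 1× O (charge -1, D1) → no; 1× O (D1) → no.
That gives 3 matching atoms.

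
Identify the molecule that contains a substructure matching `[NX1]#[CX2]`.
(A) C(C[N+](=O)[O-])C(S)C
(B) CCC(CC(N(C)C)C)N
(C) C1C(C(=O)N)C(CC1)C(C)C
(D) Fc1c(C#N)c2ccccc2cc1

D

[NX1]#[CX2] describes a nitrogen triple-bonded to a two-connected carbon (a nitrile).
(A) has a nitro group (-[N+](=O)[O-]) but there is no C#N triple bond.
(B) has a primary amino group (-NH2) but the nitrogen is NX3 (three connections), not NX1 triple-bonded.
(C) has a primary amide (-C(=O)NH2) but the nitrogen is NX3, not NX1.
(D) contains a nitrile (-C#N), which satisfies every atom and bond constraint.
So the answer is (D).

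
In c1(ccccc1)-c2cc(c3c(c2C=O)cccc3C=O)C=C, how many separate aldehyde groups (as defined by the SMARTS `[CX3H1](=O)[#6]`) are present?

2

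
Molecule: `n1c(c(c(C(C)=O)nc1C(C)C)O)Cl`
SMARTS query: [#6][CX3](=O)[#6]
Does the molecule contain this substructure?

The pattern [#6][CX3](=O)[#6] describes a carbonyl carbon (no H) flanked by two carbons — a ketone.
The molecule carries an acetyl/ketone group (-C(=O)CH3), whose atoms satisfy every constraint of the query, so the pattern matches.

Yes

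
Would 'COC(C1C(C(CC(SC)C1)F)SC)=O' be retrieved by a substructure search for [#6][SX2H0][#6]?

The pattern [#6][SX2H0][#6] describes an aliphatic sulfur bridging two carbons with no H on the sulfur — a thioether.
The molecule carries a methylthio ether (-SCH3), whose atoms satisfy every constraint of the query, so the pattern matches.

Yes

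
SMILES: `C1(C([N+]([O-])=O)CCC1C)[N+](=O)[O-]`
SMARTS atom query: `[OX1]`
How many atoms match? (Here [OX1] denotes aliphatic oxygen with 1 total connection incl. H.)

The query [OX1] means: aliphatic oxygen with one total connection — typically a carbonyl =O or an oxide.
Check the 12 heavy atoms by environment: 6× C (X4) → no; 2× N (charge +1, X3) → no; 2× O (charge -1, X1) → match; 2× O (X1) → match.
Summing the matching environments: 2 + 2 = 4 matching atoms.

4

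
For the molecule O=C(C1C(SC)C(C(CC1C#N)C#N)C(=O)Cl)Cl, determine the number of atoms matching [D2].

4

The query [D2] means: atom with exactly two heavy-atom neighbours.
Check the 18 heavy atoms by environment: 7× C (D3) → no; 3× C (D2) → match; 2× O (D1) → no; 2× Cl (D1) → no; 2× N (D1) → no; 1× S (D2) → match; 1× C (D1) → no.
Summing the matching environments: 3 + 1 = 4 matching atoms.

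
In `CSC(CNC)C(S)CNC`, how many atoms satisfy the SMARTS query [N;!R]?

2

Check the 11 heavy atoms by environment: 7× C (acyclic) → no; 2× N (acyclic) → match; 2× S (acyclic) → no.
That gives 2 matching atoms.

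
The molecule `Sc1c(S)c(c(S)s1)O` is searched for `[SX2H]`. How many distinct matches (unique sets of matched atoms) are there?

3

[SX2H] is the SMARTS for a thiol: an aliphatic sulfur with two connections, one being H.
The molecule carries 3 separate instances of a thiol (-SH) meeting every constraint; each maps to a distinct set of atoms, giving 3 matches.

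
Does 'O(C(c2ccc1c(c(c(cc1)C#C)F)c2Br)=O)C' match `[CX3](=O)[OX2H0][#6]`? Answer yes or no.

The pattern [CX3](=O)[OX2H0][#6] describes a carbonyl carbon bonded to an oxygen that is itself bonded to carbon (no H on that O) — an ester.
The molecule carries a methyl-ester group (-C(=O)OCH3), whose atoms satisfy every constraint of the query, so the pattern matches.

Yes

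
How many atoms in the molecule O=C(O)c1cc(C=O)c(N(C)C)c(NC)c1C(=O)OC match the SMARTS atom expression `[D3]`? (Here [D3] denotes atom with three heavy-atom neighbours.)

8

The query [D3] means: atom with exactly three heavy-atom neighbours.
Check the 20 heavy atoms by environment: 5× c (aromatic, D3) → match; 1× c (aromatic, D2) → no; 1× N (D2) → no; 4× C (D1) → no; 1× C (D2) → no; 4× O (D1) → no; 1× N (D3) → match; 2× C (D3) → match; 1× O (D2) → no.
Summing the matching environments: 5 + 1 + 2 = 8 matching atoms.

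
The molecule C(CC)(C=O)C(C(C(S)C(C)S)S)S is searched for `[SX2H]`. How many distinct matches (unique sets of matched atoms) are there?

4

[SX2H] is the SMARTS for a thiol: an aliphatic sulfur with two connections, one being H.
The molecule carries 4 separate instances of a thiol (-SH) meeting every constraint; each maps to a distinct set of atoms, giving 4 matches.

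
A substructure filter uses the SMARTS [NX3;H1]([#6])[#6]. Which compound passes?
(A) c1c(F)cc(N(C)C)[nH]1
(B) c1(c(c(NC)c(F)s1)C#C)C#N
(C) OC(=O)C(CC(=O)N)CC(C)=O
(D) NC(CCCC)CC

[NX3;H1]([#6])[#6] describes a trivalent nitrogen with one H, bonded to two carbons (a secondary amine).
(A) has a dimethylamino group (-N(CH3)2) but the nitrogen has H0, not H1.
(B) contains an N-methylamino group (-NHCH3), which satisfies every atom and bond constraint.
(C) has a primary amide (-C(=O)NH2) but the -C(=O)NH2 nitrogen has H2, not H1.
(D) has a primary amino group (-NH2) but the nitrogen has H2 and only one carbon neighbour.
So the answer is (B).

B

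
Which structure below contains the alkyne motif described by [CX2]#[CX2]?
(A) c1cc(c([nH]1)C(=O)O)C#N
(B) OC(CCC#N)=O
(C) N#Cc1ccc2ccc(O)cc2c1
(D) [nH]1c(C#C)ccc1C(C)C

D

[CX2]#[CX2] describes a carbon-carbon triple bond (an alkyne).
(A) has a nitrile (-C#N) but the triple bond is C#N, not C#C.
(B) has a nitrile (-C#N) but the triple bond is C#N, not C#C.
(C) has a nitrile (-C#N) but the triple bond is C#N, not C#C.
(D) contains an ethynyl group (-C#CH), which satisfies every atom and bond constraint.
So the answer is (D).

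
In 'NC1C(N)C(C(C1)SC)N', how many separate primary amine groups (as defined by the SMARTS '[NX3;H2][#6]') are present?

3

[NX3;H2][#6] is the SMARTS for a primary amine: a trivalent nitrogen with two H attached to carbon.
The molecule carries 3 separate instances of a primary amino group (-NH2) meeting every constraint; each maps to a distinct set of atoms, giving 3 matches.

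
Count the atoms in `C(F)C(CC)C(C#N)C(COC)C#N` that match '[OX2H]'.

0

The query [OX2H] means: aliphatic oxygen with two connections, one of which is H — an -OH oxygen.
Check the 14 heavy atoms by environment: 3× C (H2, X4) → no; 3× C (H1, X4) → no; 1× O (H0, X2) → no; 2× C (H3, X4) → no; 2× C (H0, X2) → no; 2× N (H0, X1) → no; 1× F (H0, X1) → no.
No environment satisfies the query, so 0 matching atoms.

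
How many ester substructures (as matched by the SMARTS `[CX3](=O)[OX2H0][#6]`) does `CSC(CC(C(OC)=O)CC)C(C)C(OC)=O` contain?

2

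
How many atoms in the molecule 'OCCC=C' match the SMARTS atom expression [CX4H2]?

2

The query [CX4H2] means: sp3 carbon (X4) with exactly two hydrogens.
Check the 5 heavy atoms by environment: 2× C (H2, X4) → match; 1× O (H1, X2) → no; 1× C (H1, X3) → no; 1× C (H2, X3) → no.
That gives 2 matching atoms.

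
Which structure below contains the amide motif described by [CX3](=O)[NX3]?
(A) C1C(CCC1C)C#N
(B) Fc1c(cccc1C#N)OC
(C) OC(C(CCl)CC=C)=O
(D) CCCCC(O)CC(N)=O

D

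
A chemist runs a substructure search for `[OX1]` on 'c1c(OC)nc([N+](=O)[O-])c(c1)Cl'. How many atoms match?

2

The query [OX1] means: aliphatic oxygen with one total connection — typically a carbonyl =O or an oxide.
Check the 12 heavy atoms by environment: 1× n (aromatic, X2) → no; 5× c (aromatic, X3) → no; 1× N (charge +1, X3) → no; 1× O (charge -1, X1) → match; 1× O (X1) → match; 1× Cl (X1) → no; 1× O (X2) → no; 1× C (X4) → no.
Summing the matching environments: 1 + 1 = 2 matching atoms.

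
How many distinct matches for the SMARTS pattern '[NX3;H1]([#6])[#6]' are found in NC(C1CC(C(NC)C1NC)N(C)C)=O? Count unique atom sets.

2

[NX3;H1]([#6])[#6] is the SMARTS for a secondary amine: a trivalent nitrogen with one H, bonded to two carbons.
The molecule carries 2 separate instances of an N-methylamino group (-NHCH3) meeting every constraint; each maps to a distinct set of atoms, giving 2 matches.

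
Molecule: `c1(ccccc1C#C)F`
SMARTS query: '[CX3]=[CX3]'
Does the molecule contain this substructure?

The pattern [CX3]=[CX3] describes a non-aromatic C=C double bond between two sp2 carbons — an alkene.
The closest candidate here is an ethynyl group (-C#CH), but the C-C bond is a triple bond, not a double bond. No other fragment satisfies the full query, so there is no match.

No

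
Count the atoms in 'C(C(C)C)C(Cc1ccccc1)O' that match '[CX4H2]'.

2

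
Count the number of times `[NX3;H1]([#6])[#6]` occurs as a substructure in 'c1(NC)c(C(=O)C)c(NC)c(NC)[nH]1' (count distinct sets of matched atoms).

[NX3;H1]([#6])[#6] is the SMARTS for a secondary amine: a trivalent nitrogen with one H, bonded to two carbons.
The molecule carries 3 separate instances of an N-methylamino group (-NHCH3) meeting every constraint; each maps to a distinct set of atoms, giving 3 matches.

3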